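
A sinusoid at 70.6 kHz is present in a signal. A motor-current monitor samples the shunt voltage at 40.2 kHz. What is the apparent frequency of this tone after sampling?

9.8 kHz

70.6 kHz mod fs = 30.4 kHz.
30.4 kHz > fs/2 = 20.1 kHz, folds to fs − 30.4 kHz = 9.8 kHz.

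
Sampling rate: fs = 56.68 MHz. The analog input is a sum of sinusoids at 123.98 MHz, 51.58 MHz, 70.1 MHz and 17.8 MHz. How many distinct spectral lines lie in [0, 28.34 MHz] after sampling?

fs/2 = 28.34 MHz.
123.98 MHz mod fs = 10.62 MHz.
10.62 MHz ≤ fs/2 = 28.34 MHz, appears at 10.62 MHz.
51.58 MHz > fs/2 = 28.34 MHz, folds to fs − 51.58 MHz = 5.1 MHz.
70.1 MHz mod fs = 13.42 MHz.
13.42 MHz ≤ fs/2 = 28.34 MHz, appears at 13.42 MHz.
17.8 MHz ≤ fs/2 = 28.34 MHz, passes unchanged.
Distinct values: {5.1 MHz, 10.62 MHz, 13.42 MHz, 17.8 MHz} → 4.

4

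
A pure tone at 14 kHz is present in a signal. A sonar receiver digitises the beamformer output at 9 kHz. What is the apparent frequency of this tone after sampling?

14 kHz mod fs = 5 kHz.
5 kHz > fs/2 = 4.5 kHz, folds to fs − 5 kHz = 4 kHz.

4 kHz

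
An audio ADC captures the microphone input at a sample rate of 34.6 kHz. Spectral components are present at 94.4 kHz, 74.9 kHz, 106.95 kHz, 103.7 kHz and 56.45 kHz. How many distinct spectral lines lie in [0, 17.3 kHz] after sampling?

5

fs/2 = 17.3 kHz.
94.4 kHz mod fs = 25.2 kHz.
25.2 kHz > fs/2 = 17.3 kHz, folds to fs − 25.2 kHz = 9.4 kHz.
74.9 kHz mod fs = 5.7 kHz.
5.7 kHz ≤ fs/2 = 17.3 kHz, appears at 5.7 kHz.
106.95 kHz mod fs = 3.15 kHz.
3.15 kHz ≤ fs/2 = 17.3 kHz, appears at 3.15 kHz.
103.7 kHz mod fs = 34.5 kHz.
34.5 kHz > fs/2 = 17.3 kHz, folds to fs − 34.5 kHz = 0.1 kHz.
56.45 kHz mod fs = 21.85 kHz.
21.85 kHz > fs/2 = 17.3 kHz, folds to fs − 21.85 kHz = 12.75 kHz.
Distinct values: {0.1 kHz, 3.15 kHz, 5.7 kHz, 9.4 kHz, 12.75 kHz} → 5.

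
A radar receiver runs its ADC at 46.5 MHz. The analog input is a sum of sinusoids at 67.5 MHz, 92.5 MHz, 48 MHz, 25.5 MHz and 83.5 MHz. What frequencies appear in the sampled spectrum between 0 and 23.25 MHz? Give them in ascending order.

0.5 MHz, 1.5 MHz, 9.5 MHz, 21 MHz

fs/2 = 23.25 MHz.
67.5 MHz mod fs = 21 MHz.
21 MHz ≤ fs/2 = 23.25 MHz, appears at 21 MHz.
92.5 MHz mod fs = 46 MHz.
46 MHz > fs/2 = 23.25 MHz, folds to fs − 46 MHz = 0.5 MHz.
48 MHz mod fs = 1.5 MHz.
1.5 MHz ≤ fs/2 = 23.25 MHz, appears at 1.5 MHz.
25.5 MHz > fs/2 = 23.25 MHz, folds to fs − 25.5 MHz = 21 MHz.
83.5 MHz mod fs = 37 MHz.
37 MHz > fs/2 = 23.25 MHz, folds to fs − 37 MHz = 9.5 MHz.
Distinct values: {0.5 MHz, 1.5 MHz, 9.5 MHz, 21 MHz}.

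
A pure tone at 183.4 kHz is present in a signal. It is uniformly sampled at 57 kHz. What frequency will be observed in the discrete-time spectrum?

12.4 kHz

183.4 kHz mod fs = 12.4 kHz.
12.4 kHz ≤ fs/2 = 28.5 kHz, appears at 12.4 kHz.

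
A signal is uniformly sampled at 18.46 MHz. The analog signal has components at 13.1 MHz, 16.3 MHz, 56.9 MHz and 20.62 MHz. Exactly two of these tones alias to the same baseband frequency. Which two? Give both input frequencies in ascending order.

16.3 MHz, 20.62 MHz

fs/2 = 9.23 MHz.
13.1 MHz > fs/2 = 9.23 MHz, folds to fs − 13.1 MHz = 5.36 MHz.
16.3 MHz > fs/2 = 9.23 MHz, folds to fs − 16.3 MHz = 2.16 MHz.
56.9 MHz mod fs = 1.52 MHz.
1.52 MHz ≤ fs/2 = 9.23 MHz, appears at 1.52 MHz.
20.62 MHz mod fs = 2.16 MHz.
2.16 MHz ≤ fs/2 = 9.23 MHz, appears at 2.16 MHz.
16.3 MHz and 20.62 MHz both map to 2.16 MHz.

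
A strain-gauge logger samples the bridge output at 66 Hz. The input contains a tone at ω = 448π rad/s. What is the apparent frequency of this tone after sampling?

ω = 448π rad/s → f = ω/(2π) = 224 Hz.
224 Hz mod fs = 26 Hz.
26 Hz ≤ fs/2 = 33 Hz, appears at 26 Hz.

26 Hz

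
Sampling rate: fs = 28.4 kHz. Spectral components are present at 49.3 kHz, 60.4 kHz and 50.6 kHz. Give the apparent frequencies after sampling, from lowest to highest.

fs/2 = 14.2 kHz.
49.3 kHz mod fs = 20.9 kHz.
20.9 kHz > fs/2 = 14.2 kHz, folds to fs − 20.9 kHz = 7.5 kHz.
60.4 kHz mod fs = 3.6 kHz.
3.6 kHz ≤ fs/2 = 14.2 kHz, appears at 3.6 kHz.
50.6 kHz mod fs = 22.2 kHz.
22.2 kHz > fs/2 = 14.2 kHz, folds to fs − 22.2 kHz = 6.2 kHz.
Distinct values: {3.6 kHz, 6.2 kHz, 7.5 kHz}.

3.6 kHz, 6.2 kHz, 7.5 kHz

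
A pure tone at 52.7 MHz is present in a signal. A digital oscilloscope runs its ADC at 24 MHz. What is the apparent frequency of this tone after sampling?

52.7 MHz mod fs = 4.7 MHz.
4.7 MHz ≤ fs/2 = 12 MHz, appears at 4.7 MHz.

4.7 MHz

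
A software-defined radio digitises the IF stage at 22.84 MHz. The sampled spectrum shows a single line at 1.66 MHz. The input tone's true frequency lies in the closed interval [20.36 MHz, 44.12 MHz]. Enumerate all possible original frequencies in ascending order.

21.18 MHz, 24.5 MHz, 44.02 MHz

Frequencies that alias to 1.66 MHz are k·fs ± 1.66 MHz for integer k ≥ 0.
k=0: 1.66 MHz.
k=1: 21.18 MHz, 24.5 MHz.
k=2: 44.02 MHz, 47.34 MHz.
k=3: 66.86 MHz, 70.18 MHz.
Within [20.36 MHz, 44.12 MHz]: 21.18 MHz, 24.5 MHz, 44.02 MHz.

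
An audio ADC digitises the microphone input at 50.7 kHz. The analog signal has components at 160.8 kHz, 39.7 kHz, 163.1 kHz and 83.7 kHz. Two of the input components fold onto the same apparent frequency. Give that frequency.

11 kHz

fs/2 = 25.35 kHz.
160.8 kHz mod fs = 8.7 kHz.
8.7 kHz ≤ fs/2 = 25.35 kHz, appears at 8.7 kHz.
39.7 kHz > fs/2 = 25.35 kHz, folds to fs − 39.7 kHz = 11 kHz.
163.1 kHz mod fs = 11 kHz.
11 kHz ≤ fs/2 = 25.35 kHz, appears at 11 kHz.
83.7 kHz mod fs = 33 kHz.
33 kHz > fs/2 = 25.35 kHz, folds to fs − 33 kHz = 17.7 kHz.
39.7 kHz and 163.1 kHz both map to 11 kHz.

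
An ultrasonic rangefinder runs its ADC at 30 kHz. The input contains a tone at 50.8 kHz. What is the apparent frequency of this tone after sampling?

9.2 kHz

50.8 kHz mod fs = 20.8 kHz.
20.8 kHz > fs/2 = 15 kHz, folds to fs − 20.8 kHz = 9.2 kHz.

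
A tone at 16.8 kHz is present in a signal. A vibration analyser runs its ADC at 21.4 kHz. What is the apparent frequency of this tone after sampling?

4.6 kHz

16.8 kHz > fs/2 = 10.7 kHz, folds to fs − 16.8 kHz = 4.6 kHz.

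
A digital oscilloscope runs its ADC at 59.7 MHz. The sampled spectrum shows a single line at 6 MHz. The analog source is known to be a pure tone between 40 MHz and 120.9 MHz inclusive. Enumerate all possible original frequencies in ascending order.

53.7 MHz, 65.7 MHz, 113.4 MHz

Frequencies that alias to 6 MHz are k·fs ± 6 MHz for integer k ≥ 0.
k=0: 6 MHz.
k=1: 53.7 MHz, 65.7 MHz.
k=2: 113.4 MHz, 125.4 MHz.
k=3: 173.1 MHz, 185.1 MHz.
Within [40 MHz, 120.9 MHz]: 53.7 MHz, 65.7 MHz, 113.4 MHz.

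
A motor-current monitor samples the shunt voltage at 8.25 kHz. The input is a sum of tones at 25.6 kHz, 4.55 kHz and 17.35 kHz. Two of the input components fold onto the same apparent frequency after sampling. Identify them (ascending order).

fs/2 = 4.125 kHz.
25.6 kHz mod fs = 0.85 kHz.
0.85 kHz ≤ fs/2 = 4.125 kHz, appears at 0.85 kHz.
4.55 kHz > fs/2 = 4.125 kHz, folds to fs − 4.55 kHz = 3.7 kHz.
17.35 kHz mod fs = 0.85 kHz.
0.85 kHz ≤ fs/2 = 4.125 kHz, appears at 0.85 kHz.
17.35 kHz and 25.6 kHz both map to 0.85 kHz.

17.35 kHz, 25.6 kHz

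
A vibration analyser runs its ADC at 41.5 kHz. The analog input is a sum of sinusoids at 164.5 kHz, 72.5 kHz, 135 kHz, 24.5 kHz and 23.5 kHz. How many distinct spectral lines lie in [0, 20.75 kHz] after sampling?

4

fs/2 = 20.75 kHz.
164.5 kHz mod fs = 40 kHz.
40 kHz > fs/2 = 20.75 kHz, folds to fs − 40 kHz = 1.5 kHz.
72.5 kHz mod fs = 31 kHz.
31 kHz > fs/2 = 20.75 kHz, folds to fs − 31 kHz = 10.5 kHz.
135 kHz mod fs = 10.5 kHz.
10.5 kHz ≤ fs/2 = 20.75 kHz, appears at 10.5 kHz.
24.5 kHz > fs/2 = 20.75 kHz, folds to fs − 24.5 kHz = 17 kHz.
23.5 kHz > fs/2 = 20.75 kHz, folds to fs − 23.5 kHz = 18 kHz.
Distinct values: {1.5 kHz, 10.5 kHz, 17 kHz, 18 kHz} → 4.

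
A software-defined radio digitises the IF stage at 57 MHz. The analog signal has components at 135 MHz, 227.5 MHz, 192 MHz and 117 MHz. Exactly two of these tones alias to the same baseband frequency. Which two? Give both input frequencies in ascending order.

135 MHz, 192 MHz

fs/2 = 28.5 MHz.
135 MHz mod fs = 21 MHz.
21 MHz ≤ fs/2 = 28.5 MHz, appears at 21 MHz.
227.5 MHz mod fs = 56.5 MHz.
56.5 MHz > fs/2 = 28.5 MHz, folds to fs − 56.5 MHz = 0.5 MHz.
192 MHz mod fs = 21 MHz.
21 MHz ≤ fs/2 = 28.5 MHz, appears at 21 MHz.
117 MHz mod fs = 3 MHz.
3 MHz ≤ fs/2 = 28.5 MHz, appears at 3 MHz.
135 MHz and 192 MHz both map to 21 MHz.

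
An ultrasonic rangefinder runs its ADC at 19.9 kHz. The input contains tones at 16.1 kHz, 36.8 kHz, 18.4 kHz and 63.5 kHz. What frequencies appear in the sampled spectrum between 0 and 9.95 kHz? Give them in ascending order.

1.5 kHz, 3 kHz, 3.8 kHz

fs/2 = 9.95 kHz.
16.1 kHz > fs/2 = 9.95 kHz, folds to fs − 16.1 kHz = 3.8 kHz.
36.8 kHz mod fs = 16.9 kHz.
16.9 kHz > fs/2 = 9.95 kHz, folds to fs − 16.9 kHz = 3 kHz.
18.4 kHz > fs/2 = 9.95 kHz, folds to fs − 18.4 kHz = 1.5 kHz.
63.5 kHz mod fs = 3.8 kHz.
3.8 kHz ≤ fs/2 = 9.95 kHz, appears at 3.8 kHz.
Distinct values: {1.5 kHz, 3 kHz, 3.8 kHz}.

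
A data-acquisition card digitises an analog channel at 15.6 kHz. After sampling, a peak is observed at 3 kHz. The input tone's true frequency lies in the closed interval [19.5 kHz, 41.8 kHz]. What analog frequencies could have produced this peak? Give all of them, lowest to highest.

28.2 kHz, 34.2 kHz

Frequencies that alias to 3 kHz are k·fs ± 3 kHz for integer k ≥ 0.
k=0: 3 kHz.
k=1: 12.6 kHz, 18.6 kHz.
k=2: 28.2 kHz, 34.2 kHz.
k=3: 43.8 kHz, 49.8 kHz.
Within [19.5 kHz, 41.8 kHz]: 28.2 kHz, 34.2 kHz.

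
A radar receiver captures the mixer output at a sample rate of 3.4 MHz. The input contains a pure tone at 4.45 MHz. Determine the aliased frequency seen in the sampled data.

4.45 MHz mod fs = 1.05 MHz.
1.05 MHz ≤ fs/2 = 1.7 MHz, appears at 1.05 MHz.

1.05 MHz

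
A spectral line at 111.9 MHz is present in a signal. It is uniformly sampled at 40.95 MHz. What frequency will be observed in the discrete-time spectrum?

111.9 MHz mod fs = 30 MHz.
30 MHz > fs/2 = 20.475 MHz, folds to fs − 30 MHz = 10.95 MHz.

10.95 MHz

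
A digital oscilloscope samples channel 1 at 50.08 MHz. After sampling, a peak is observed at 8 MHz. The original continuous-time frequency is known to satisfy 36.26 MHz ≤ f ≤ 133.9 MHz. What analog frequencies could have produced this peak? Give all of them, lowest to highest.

Frequencies that alias to 8 MHz are k·fs ± 8 MHz for integer k ≥ 0.
k=0: 8 MHz.
k=1: 42.08 MHz, 58.08 MHz.
k=2: 92.16 MHz, 108.16 MHz.
k=3: 142.24 MHz, 158.24 MHz.
Within [36.26 MHz, 133.9 MHz]: 42.08 MHz, 58.08 MHz, 92.16 MHz, 108.16 MHz.

42.08 MHz, 58.08 MHz, 92.16 MHz, 108.16 MHz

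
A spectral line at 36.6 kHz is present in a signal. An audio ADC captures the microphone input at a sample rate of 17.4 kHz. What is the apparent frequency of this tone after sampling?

1.8 kHz

36.6 kHz mod fs = 1.8 kHz.
1.8 kHz ≤ fs/2 = 8.7 kHz, appears at 1.8 kHz.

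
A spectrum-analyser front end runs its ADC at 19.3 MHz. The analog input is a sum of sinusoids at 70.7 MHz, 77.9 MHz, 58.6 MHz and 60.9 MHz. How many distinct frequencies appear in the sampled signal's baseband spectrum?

3

fs/2 = 9.65 MHz.
70.7 MHz mod fs = 12.8 MHz.
12.8 MHz > fs/2 = 9.65 MHz, folds to fs − 12.8 MHz = 6.5 MHz.
77.9 MHz mod fs = 0.7 MHz.
0.7 MHz ≤ fs/2 = 9.65 MHz, appears at 0.7 MHz.
58.6 MHz mod fs = 0.7 MHz.
0.7 MHz ≤ fs/2 = 9.65 MHz, appears at 0.7 MHz.
60.9 MHz mod fs = 3 MHz.
3 MHz ≤ fs/2 = 9.65 MHz, appears at 3 MHz.
Distinct values: {0.7 MHz, 3 MHz, 6.5 MHz} → 3.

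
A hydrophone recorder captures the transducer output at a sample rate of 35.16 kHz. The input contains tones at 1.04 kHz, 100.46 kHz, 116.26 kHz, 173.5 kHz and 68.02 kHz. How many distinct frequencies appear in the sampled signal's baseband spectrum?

fs/2 = 17.58 kHz.
1.04 kHz ≤ fs/2 = 17.58 kHz, passes unchanged.
100.46 kHz mod fs = 30.14 kHz.
30.14 kHz > fs/2 = 17.58 kHz, folds to fs − 30.14 kHz = 5.02 kHz.
116.26 kHz mod fs = 10.78 kHz.
10.78 kHz ≤ fs/2 = 17.58 kHz, appears at 10.78 kHz.
173.5 kHz mod fs = 32.86 kHz.
32.86 kHz > fs/2 = 17.58 kHz, folds to fs − 32.86 kHz = 2.3 kHz.
68.02 kHz mod fs = 32.86 kHz.
32.86 kHz > fs/2 = 17.58 kHz, folds to fs − 32.86 kHz = 2.3 kHz.
Distinct values: {1.04 kHz, 2.3 kHz, 5.02 kHz, 10.78 kHz} → 4.

4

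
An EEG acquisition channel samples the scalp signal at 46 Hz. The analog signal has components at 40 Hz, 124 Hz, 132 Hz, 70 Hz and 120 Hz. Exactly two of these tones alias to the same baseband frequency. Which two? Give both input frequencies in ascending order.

40 Hz, 132 Hz

fs/2 = 23 Hz.
40 Hz > fs/2 = 23 Hz, folds to fs − 40 Hz = 6 Hz.
124 Hz mod fs = 32 Hz.
32 Hz > fs/2 = 23 Hz, folds to fs − 32 Hz = 14 Hz.
132 Hz mod fs = 40 Hz.
40 Hz > fs/2 = 23 Hz, folds to fs − 40 Hz = 6 Hz.
70 Hz mod fs = 24 Hz.
24 Hz > fs/2 = 23 Hz, folds to fs − 24 Hz = 22 Hz.
120 Hz mod fs = 28 Hz.
28 Hz > fs/2 = 23 Hz, folds to fs − 28 Hz = 18 Hz.
40 Hz and 132 Hz both map to 6 Hz.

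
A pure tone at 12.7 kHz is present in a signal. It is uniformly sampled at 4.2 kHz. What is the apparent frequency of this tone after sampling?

0.1 kHz

12.7 kHz mod fs = 0.1 kHz.
0.1 kHz ≤ fs/2 = 2.1 kHz, appears at 0.1 kHz.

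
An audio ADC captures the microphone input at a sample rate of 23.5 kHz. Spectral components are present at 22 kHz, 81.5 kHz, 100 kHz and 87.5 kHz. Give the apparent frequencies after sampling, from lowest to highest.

1.5 kHz, 6 kHz, 6.5 kHz, 11 kHz

fs/2 = 11.75 kHz.
22 kHz > fs/2 = 11.75 kHz, folds to fs − 22 kHz = 1.5 kHz.
81.5 kHz mod fs = 11 kHz.
11 kHz ≤ fs/2 = 11.75 kHz, appears at 11 kHz.
100 kHz mod fs = 6 kHz.
6 kHz ≤ fs/2 = 11.75 kHz, appears at 6 kHz.
87.5 kHz mod fs = 17 kHz.
17 kHz > fs/2 = 11.75 kHz, folds to fs − 17 kHz = 6.5 kHz.
Distinct values: {1.5 kHz, 6 kHz, 6.5 kHz, 11 kHz}.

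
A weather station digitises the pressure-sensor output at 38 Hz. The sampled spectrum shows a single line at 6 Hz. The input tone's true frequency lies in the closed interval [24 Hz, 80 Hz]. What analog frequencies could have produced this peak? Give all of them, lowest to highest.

Frequencies that alias to 6 Hz are k·fs ± 6 Hz for integer k ≥ 0.
k=0: 6 Hz.
k=1: 32 Hz, 44 Hz.
k=2: 70 Hz, 82 Hz.
k=3: 108 Hz, 120 Hz.
Within [24 Hz, 80 Hz]: 32 Hz, 44 Hz, 70 Hz.

32 Hz, 44 Hz, 70 Hz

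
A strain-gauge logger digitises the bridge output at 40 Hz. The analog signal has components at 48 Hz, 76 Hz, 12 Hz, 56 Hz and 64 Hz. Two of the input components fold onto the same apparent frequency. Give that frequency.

fs/2 = 20 Hz.
48 Hz mod fs = 8 Hz.
8 Hz ≤ fs/2 = 20 Hz, appears at 8 Hz.
76 Hz mod fs = 36 Hz.
36 Hz > fs/2 = 20 Hz, folds to fs − 36 Hz = 4 Hz.
12 Hz ≤ fs/2 = 20 Hz, passes unchanged.
56 Hz mod fs = 16 Hz.
16 Hz ≤ fs/2 = 20 Hz, appears at 16 Hz.
64 Hz mod fs = 24 Hz.
24 Hz > fs/2 = 20 Hz, folds to fs − 24 Hz = 16 Hz.
56 Hz and 64 Hz both map to 16 Hz.

16 Hz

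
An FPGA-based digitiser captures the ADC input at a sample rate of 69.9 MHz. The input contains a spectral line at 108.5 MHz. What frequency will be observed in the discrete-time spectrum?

108.5 MHz mod fs = 38.6 MHz.
38.6 MHz > fs/2 = 34.95 MHz, folds to fs − 38.6 MHz = 31.3 MHz.

31.3 MHz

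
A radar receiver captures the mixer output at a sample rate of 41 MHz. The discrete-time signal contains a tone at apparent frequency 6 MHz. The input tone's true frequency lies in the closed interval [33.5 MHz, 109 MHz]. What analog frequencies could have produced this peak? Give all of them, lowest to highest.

35 MHz, 47 MHz, 76 MHz, 88 MHz

Frequencies that alias to 6 MHz are k·fs ± 6 MHz for integer k ≥ 0.
k=0: 6 MHz.
k=1: 35 MHz, 47 MHz.
k=2: 76 MHz, 88 MHz.
k=3: 117 MHz, 129 MHz.
Within [33.5 MHz, 109 MHz]: 35 MHz, 47 MHz, 76 MHz, 88 MHz.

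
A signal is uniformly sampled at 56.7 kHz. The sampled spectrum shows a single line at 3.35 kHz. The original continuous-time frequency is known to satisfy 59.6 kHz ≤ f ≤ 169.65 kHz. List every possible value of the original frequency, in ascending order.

Frequencies that alias to 3.35 kHz are k·fs ± 3.35 kHz for integer k ≥ 0.
k=0: 3.35 kHz.
k=1: 53.35 kHz, 60.05 kHz.
k=2: 110.05 kHz, 116.75 kHz.
k=3: 166.75 kHz, 173.45 kHz.
k=4: 223.45 kHz, 230.15 kHz.
Within [59.6 kHz, 169.65 kHz]: 60.05 kHz, 110.05 kHz, 116.75 kHz, 166.75 kHz.

60.05 kHz, 110.05 kHz, 116.75 kHz, 166.75 kHz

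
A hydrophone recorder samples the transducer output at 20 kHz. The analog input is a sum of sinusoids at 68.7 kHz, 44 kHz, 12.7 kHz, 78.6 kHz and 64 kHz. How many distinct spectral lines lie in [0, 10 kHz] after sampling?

fs/2 = 10 kHz.
68.7 kHz mod fs = 8.7 kHz.
8.7 kHz ≤ fs/2 = 10 kHz, appears at 8.7 kHz.
44 kHz mod fs = 4 kHz.
4 kHz ≤ fs/2 = 10 kHz, appears at 4 kHz.
12.7 kHz > fs/2 = 10 kHz, folds to fs − 12.7 kHz = 7.3 kHz.
78.6 kHz mod fs = 18.6 kHz.
18.6 kHz > fs/2 = 10 kHz, folds to fs − 18.6 kHz = 1.4 kHz.
64 kHz mod fs = 4 kHz.
4 kHz ≤ fs/2 = 10 kHz, appears at 4 kHz.
Distinct values: {1.4 kHz, 4 kHz, 7.3 kHz, 8.7 kHz} → 4.

4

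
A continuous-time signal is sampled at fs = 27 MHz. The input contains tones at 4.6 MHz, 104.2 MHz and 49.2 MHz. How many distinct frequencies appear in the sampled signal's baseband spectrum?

fs/2 = 13.5 MHz.
4.6 MHz ≤ fs/2 = 13.5 MHz, passes unchanged.
104.2 MHz mod fs = 23.2 MHz.
23.2 MHz > fs/2 = 13.5 MHz, folds to fs − 23.2 MHz = 3.8 MHz.
49.2 MHz mod fs = 22.2 MHz.
22.2 MHz > fs/2 = 13.5 MHz, folds to fs − 22.2 MHz = 4.8 MHz.
Distinct values: {3.8 MHz, 4.6 MHz, 4.8 MHz} → 3.

3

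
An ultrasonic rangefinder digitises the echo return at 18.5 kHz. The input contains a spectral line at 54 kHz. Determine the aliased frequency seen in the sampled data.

54 kHz mod fs = 17 kHz.
17 kHz > fs/2 = 9.25 kHz, folds to fs − 17 kHz = 1.5 kHz.

1.5 kHz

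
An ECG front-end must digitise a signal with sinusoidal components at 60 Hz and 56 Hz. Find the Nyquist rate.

Highest-frequency component: 60 Hz.
Nyquist rate = 2 × 60 Hz = 120 Hz.

120 Hz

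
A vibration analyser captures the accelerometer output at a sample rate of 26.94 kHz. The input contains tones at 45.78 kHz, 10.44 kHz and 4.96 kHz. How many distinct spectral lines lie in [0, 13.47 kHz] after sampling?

3

fs/2 = 13.47 kHz.
45.78 kHz mod fs = 18.84 kHz.
18.84 kHz > fs/2 = 13.47 kHz, folds to fs − 18.84 kHz = 8.1 kHz.
10.44 kHz ≤ fs/2 = 13.47 kHz, passes unchanged.
4.96 kHz ≤ fs/2 = 13.47 kHz, passes unchanged.
Distinct values: {4.96 kHz, 8.1 kHz, 10.44 kHz} → 3.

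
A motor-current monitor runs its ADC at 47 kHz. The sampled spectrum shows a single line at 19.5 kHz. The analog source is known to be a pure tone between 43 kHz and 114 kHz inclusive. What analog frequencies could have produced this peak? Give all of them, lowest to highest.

Frequencies that alias to 19.5 kHz are k·fs ± 19.5 kHz for integer k ≥ 0.
k=0: 19.5 kHz.
k=1: 27.5 kHz, 66.5 kHz.
k=2: 74.5 kHz, 113.5 kHz.
k=3: 121.5 kHz, 160.5 kHz.
Within [43 kHz, 114 kHz]: 66.5 kHz, 74.5 kHz, 113.5 kHz.

66.5 kHz, 74.5 kHz, 113.5 kHz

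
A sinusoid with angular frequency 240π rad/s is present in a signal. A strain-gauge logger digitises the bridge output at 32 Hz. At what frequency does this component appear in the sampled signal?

ω = 240π rad/s → f = ω/(2π) = 120 Hz.
120 Hz mod fs = 24 Hz.
24 Hz > fs/2 = 16 Hz, folds to fs − 24 Hz = 8 Hz.

8 Hz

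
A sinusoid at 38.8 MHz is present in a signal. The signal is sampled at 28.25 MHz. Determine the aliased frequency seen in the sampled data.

10.55 MHz

38.8 MHz mod fs = 10.55 MHz.
10.55 MHz ≤ fs/2 = 14.125 MHz, appears at 10.55 MHz.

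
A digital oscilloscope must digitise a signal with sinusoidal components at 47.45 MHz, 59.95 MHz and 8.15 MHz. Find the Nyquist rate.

Highest-frequency component: 59.95 MHz.
Nyquist rate = 2 × 59.95 MHz = 119.9 MHz.

119.9 MHz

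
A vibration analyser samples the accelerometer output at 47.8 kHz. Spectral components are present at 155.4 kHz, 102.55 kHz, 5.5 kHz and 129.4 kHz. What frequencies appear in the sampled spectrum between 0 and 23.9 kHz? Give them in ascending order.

fs/2 = 23.9 kHz.
155.4 kHz mod fs = 12 kHz.
12 kHz ≤ fs/2 = 23.9 kHz, appears at 12 kHz.
102.55 kHz mod fs = 6.95 kHz.
6.95 kHz ≤ fs/2 = 23.9 kHz, appears at 6.95 kHz.
5.5 kHz ≤ fs/2 = 23.9 kHz, passes unchanged.
129.4 kHz mod fs = 33.8 kHz.
33.8 kHz > fs/2 = 23.9 kHz, folds to fs − 33.8 kHz = 14 kHz.
Distinct values: {5.5 kHz, 6.95 kHz, 12 kHz, 14 kHz}.

5.5 kHz, 6.95 kHz, 12 kHz, 14 kHz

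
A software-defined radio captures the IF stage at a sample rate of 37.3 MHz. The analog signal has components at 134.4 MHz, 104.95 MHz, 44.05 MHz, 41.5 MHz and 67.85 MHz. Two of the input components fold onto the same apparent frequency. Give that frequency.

fs/2 = 18.65 MHz.
134.4 MHz mod fs = 22.5 MHz.
22.5 MHz > fs/2 = 18.65 MHz, folds to fs − 22.5 MHz = 14.8 MHz.
104.95 MHz mod fs = 30.35 MHz.
30.35 MHz > fs/2 = 18.65 MHz, folds to fs − 30.35 MHz = 6.95 MHz.
44.05 MHz mod fs = 6.75 MHz.
6.75 MHz ≤ fs/2 = 18.65 MHz, appears at 6.75 MHz.
41.5 MHz mod fs = 4.2 MHz.
4.2 MHz ≤ fs/2 = 18.65 MHz, appears at 4.2 MHz.
67.85 MHz mod fs = 30.55 MHz.
30.55 MHz > fs/2 = 18.65 MHz, folds to fs − 30.55 MHz = 6.75 MHz.
44.05 MHz and 67.85 MHz both map to 6.75 MHz.

6.75 MHz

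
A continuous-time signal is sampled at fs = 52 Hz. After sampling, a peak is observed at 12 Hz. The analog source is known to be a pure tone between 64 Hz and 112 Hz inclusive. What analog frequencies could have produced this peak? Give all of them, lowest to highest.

64 Hz, 92 Hz

Frequencies that alias to 12 Hz are k·fs ± 12 Hz for integer k ≥ 0.
k=0: 12 Hz.
k=1: 40 Hz, 64 Hz.
k=2: 92 Hz, 116 Hz.
k=3: 144 Hz, 168 Hz.
Within [64 Hz, 112 Hz]: 64 Hz, 92 Hz.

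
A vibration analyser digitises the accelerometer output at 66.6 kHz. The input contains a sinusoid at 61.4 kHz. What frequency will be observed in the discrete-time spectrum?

61.4 kHz > fs/2 = 33.3 kHz, folds to fs − 61.4 kHz = 5.2 kHz.

5.2 kHz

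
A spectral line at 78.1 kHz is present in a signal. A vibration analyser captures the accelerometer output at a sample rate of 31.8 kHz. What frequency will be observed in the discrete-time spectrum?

14.5 kHz

78.1 kHz mod fs = 14.5 kHz.
14.5 kHz ≤ fs/2 = 15.9 kHz, appears at 14.5 kHz.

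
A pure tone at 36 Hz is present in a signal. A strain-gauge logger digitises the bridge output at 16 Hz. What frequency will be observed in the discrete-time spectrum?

4 Hz

36 Hz mod fs = 4 Hz.
4 Hz ≤ fs/2 = 8 Hz, appears at 4 Hz.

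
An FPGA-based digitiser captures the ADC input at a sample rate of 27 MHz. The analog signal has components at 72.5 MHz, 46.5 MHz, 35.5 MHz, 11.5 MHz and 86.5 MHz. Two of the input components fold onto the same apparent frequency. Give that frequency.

fs/2 = 13.5 MHz.
72.5 MHz mod fs = 18.5 MHz.
18.5 MHz > fs/2 = 13.5 MHz, folds to fs − 18.5 MHz = 8.5 MHz.
46.5 MHz mod fs = 19.5 MHz.
19.5 MHz > fs/2 = 13.5 MHz, folds to fs − 19.5 MHz = 7.5 MHz.
35.5 MHz mod fs = 8.5 MHz.
8.5 MHz ≤ fs/2 = 13.5 MHz, appears at 8.5 MHz.
11.5 MHz ≤ fs/2 = 13.5 MHz, passes unchanged.
86.5 MHz mod fs = 5.5 MHz.
5.5 MHz ≤ fs/2 = 13.5 MHz, appears at 5.5 MHz.
35.5 MHz and 72.5 MHz both map to 8.5 MHz.

8.5 MHz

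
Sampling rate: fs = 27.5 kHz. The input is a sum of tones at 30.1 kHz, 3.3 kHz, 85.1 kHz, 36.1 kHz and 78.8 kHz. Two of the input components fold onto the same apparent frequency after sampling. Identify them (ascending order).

fs/2 = 13.75 kHz.
30.1 kHz mod fs = 2.6 kHz.
2.6 kHz ≤ fs/2 = 13.75 kHz, appears at 2.6 kHz.
3.3 kHz ≤ fs/2 = 13.75 kHz, passes unchanged.
85.1 kHz mod fs = 2.6 kHz.
2.6 kHz ≤ fs/2 = 13.75 kHz, appears at 2.6 kHz.
36.1 kHz mod fs = 8.6 kHz.
8.6 kHz ≤ fs/2 = 13.75 kHz, appears at 8.6 kHz.
78.8 kHz mod fs = 23.8 kHz.
23.8 kHz > fs/2 = 13.75 kHz, folds to fs − 23.8 kHz = 3.7 kHz.
30.1 kHz and 85.1 kHz both map to 2.6 kHz.

30.1 kHz, 85.1 kHz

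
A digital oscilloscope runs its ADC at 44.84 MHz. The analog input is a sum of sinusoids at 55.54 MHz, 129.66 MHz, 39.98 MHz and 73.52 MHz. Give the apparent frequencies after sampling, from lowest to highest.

fs/2 = 22.42 MHz.
55.54 MHz mod fs = 10.7 MHz.
10.7 MHz ≤ fs/2 = 22.42 MHz, appears at 10.7 MHz.
129.66 MHz mod fs = 39.98 MHz.
39.98 MHz > fs/2 = 22.42 MHz, folds to fs − 39.98 MHz = 4.86 MHz.
39.98 MHz > fs/2 = 22.42 MHz, folds to fs − 39.98 MHz = 4.86 MHz.
73.52 MHz mod fs = 28.68 MHz.
28.68 MHz > fs/2 = 22.42 MHz, folds to fs − 28.68 MHz = 16.16 MHz.
Distinct values: {4.86 MHz, 10.7 MHz, 16.16 MHz}.

4.86 MHz, 10.7 MHz, 16.16 MHz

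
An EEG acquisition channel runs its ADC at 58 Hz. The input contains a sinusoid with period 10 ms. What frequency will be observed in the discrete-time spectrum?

T = 10 ms → f = 1/T = 100 Hz.
100 Hz mod fs = 42 Hz.
42 Hz > fs/2 = 29 Hz, folds to fs − 42 Hz = 16 Hz.

16 Hz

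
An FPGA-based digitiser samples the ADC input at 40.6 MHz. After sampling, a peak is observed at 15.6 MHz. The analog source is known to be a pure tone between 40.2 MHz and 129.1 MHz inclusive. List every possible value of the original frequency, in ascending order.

56.2 MHz, 65.6 MHz, 96.8 MHz, 106.2 MHz

Frequencies that alias to 15.6 MHz are k·fs ± 15.6 MHz for integer k ≥ 0.
k=0: 15.6 MHz.
k=1: 25 MHz, 56.2 MHz.
k=2: 65.6 MHz, 96.8 MHz.
k=3: 106.2 MHz, 137.4 MHz.
k=4: 146.8 MHz, 178 MHz.
Within [40.2 MHz, 129.1 MHz]: 56.2 MHz, 65.6 MHz, 96.8 MHz, 106.2 MHz.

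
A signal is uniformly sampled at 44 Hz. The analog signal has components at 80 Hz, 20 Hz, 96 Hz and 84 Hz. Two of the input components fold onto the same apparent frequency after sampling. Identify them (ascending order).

80 Hz, 96 Hz

fs/2 = 22 Hz.
80 Hz mod fs = 36 Hz.
36 Hz > fs/2 = 22 Hz, folds to fs − 36 Hz = 8 Hz.
20 Hz ≤ fs/2 = 22 Hz, passes unchanged.
96 Hz mod fs = 8 Hz.
8 Hz ≤ fs/2 = 22 Hz, appears at 8 Hz.
84 Hz mod fs = 40 Hz.
40 Hz > fs/2 = 22 Hz, folds to fs − 40 Hz = 4 Hz.
80 Hz and 96 Hz both map to 8 Hz.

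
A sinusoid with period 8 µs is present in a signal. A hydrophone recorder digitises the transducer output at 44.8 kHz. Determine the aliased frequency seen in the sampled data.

T = 8 µs → f = 1/T = 125 kHz.
125 kHz mod fs = 35.4 kHz.
35.4 kHz > fs/2 = 22.4 kHz, folds to fs − 35.4 kHz = 9.4 kHz.

9.4 kHz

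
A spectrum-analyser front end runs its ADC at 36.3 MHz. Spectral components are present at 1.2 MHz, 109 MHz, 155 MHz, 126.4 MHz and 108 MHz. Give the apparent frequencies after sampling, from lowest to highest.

fs/2 = 18.15 MHz.
1.2 MHz ≤ fs/2 = 18.15 MHz, passes unchanged.
109 MHz mod fs = 0.1 MHz.
0.1 MHz ≤ fs/2 = 18.15 MHz, appears at 0.1 MHz.
155 MHz mod fs = 9.8 MHz.
9.8 MHz ≤ fs/2 = 18.15 MHz, appears at 9.8 MHz.
126.4 MHz mod fs = 17.5 MHz.
17.5 MHz ≤ fs/2 = 18.15 MHz, appears at 17.5 MHz.
108 MHz mod fs = 35.4 MHz.
35.4 MHz > fs/2 = 18.15 MHz, folds to fs − 35.4 MHz = 0.9 MHz.
Distinct values: {0.1 MHz, 0.9 MHz, 1.2 MHz, 9.8 MHz, 17.5 MHz}.

0.1 MHz, 0.9 MHz, 1.2 MHz, 9.8 MHz, 17.5 MHz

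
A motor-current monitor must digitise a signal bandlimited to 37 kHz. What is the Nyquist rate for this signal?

Nyquist rate = 2 × 37 kHz = 74 kHz.

74 kHz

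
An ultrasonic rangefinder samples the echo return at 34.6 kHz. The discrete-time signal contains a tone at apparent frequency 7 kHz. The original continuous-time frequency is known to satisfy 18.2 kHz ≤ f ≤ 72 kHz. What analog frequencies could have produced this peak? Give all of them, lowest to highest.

27.6 kHz, 41.6 kHz, 62.2 kHz

Frequencies that alias to 7 kHz are k·fs ± 7 kHz for integer k ≥ 0.
k=0: 7 kHz.
k=1: 27.6 kHz, 41.6 kHz.
k=2: 62.2 kHz, 76.2 kHz.
k=3: 96.8 kHz, 110.8 kHz.
Within [18.2 kHz, 72 kHz]: 27.6 kHz, 41.6 kHz, 62.2 kHz.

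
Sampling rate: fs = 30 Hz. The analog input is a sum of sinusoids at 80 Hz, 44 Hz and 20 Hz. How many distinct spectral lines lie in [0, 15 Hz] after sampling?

fs/2 = 15 Hz.
80 Hz mod fs = 20 Hz.
20 Hz > fs/2 = 15 Hz, folds to fs − 20 Hz = 10 Hz.
44 Hz mod fs = 14 Hz.
14 Hz ≤ fs/2 = 15 Hz, appears at 14 Hz.
20 Hz > fs/2 = 15 Hz, folds to fs − 20 Hz = 10 Hz.
Distinct values: {10 Hz, 14 Hz} → 2.

2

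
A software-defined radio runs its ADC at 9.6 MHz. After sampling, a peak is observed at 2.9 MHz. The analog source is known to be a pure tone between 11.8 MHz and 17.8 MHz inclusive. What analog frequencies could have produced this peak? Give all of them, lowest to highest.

Frequencies that alias to 2.9 MHz are k·fs ± 2.9 MHz for integer k ≥ 0.
k=0: 2.9 MHz.
k=1: 6.7 MHz, 12.5 MHz.
k=2: 16.3 MHz, 22.1 MHz.
k=3: 25.9 MHz, 31.7 MHz.
Within [11.8 MHz, 17.8 MHz]: 12.5 MHz, 16.3 MHz.

12.5 MHz, 16.3 MHz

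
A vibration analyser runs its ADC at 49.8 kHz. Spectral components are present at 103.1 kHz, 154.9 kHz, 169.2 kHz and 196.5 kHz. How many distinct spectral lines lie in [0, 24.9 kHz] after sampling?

4

fs/2 = 24.9 kHz.
103.1 kHz mod fs = 3.5 kHz.
3.5 kHz ≤ fs/2 = 24.9 kHz, appears at 3.5 kHz.
154.9 kHz mod fs = 5.5 kHz.
5.5 kHz ≤ fs/2 = 24.9 kHz, appears at 5.5 kHz.
169.2 kHz mod fs = 19.8 kHz.
19.8 kHz ≤ fs/2 = 24.9 kHz, appears at 19.8 kHz.
196.5 kHz mod fs = 47.1 kHz.
47.1 kHz > fs/2 = 24.9 kHz, folds to fs − 47.1 kHz = 2.7 kHz.
Distinct values: {2.7 kHz, 3.5 kHz, 5.5 kHz, 19.8 kHz} → 4.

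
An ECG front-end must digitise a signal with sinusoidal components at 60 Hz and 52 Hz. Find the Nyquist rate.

120 Hz

Highest-frequency component: 60 Hz.
Nyquist rate = 2 × 60 Hz = 120 Hz.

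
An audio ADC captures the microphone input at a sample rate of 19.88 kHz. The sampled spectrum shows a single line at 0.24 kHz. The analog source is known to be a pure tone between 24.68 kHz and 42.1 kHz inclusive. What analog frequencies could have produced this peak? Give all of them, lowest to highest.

39.52 kHz, 40 kHz

Frequencies that alias to 0.24 kHz are k·fs ± 0.24 kHz for integer k ≥ 0.
k=0: 0.24 kHz.
k=1: 19.64 kHz, 20.12 kHz.
k=2: 39.52 kHz, 40 kHz.
k=3: 59.4 kHz, 59.88 kHz.
Within [24.68 kHz, 42.1 kHz]: 39.52 kHz, 40 kHz.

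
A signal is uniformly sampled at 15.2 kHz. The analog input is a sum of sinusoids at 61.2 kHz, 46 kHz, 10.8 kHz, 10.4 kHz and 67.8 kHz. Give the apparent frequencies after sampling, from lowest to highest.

fs/2 = 7.6 kHz.
61.2 kHz mod fs = 0.4 kHz.
0.4 kHz ≤ fs/2 = 7.6 kHz, appears at 0.4 kHz.
46 kHz mod fs = 0.4 kHz.
0.4 kHz ≤ fs/2 = 7.6 kHz, appears at 0.4 kHz.
10.8 kHz > fs/2 = 7.6 kHz, folds to fs − 10.8 kHz = 4.4 kHz.
10.4 kHz > fs/2 = 7.6 kHz, folds to fs − 10.4 kHz = 4.8 kHz.
67.8 kHz mod fs = 7 kHz.
7 kHz ≤ fs/2 = 7.6 kHz, appears at 7 kHz.
Distinct values: {0.4 kHz, 4.4 kHz, 4.8 kHz, 7 kHz}.

0.4 kHz, 4.4 kHz, 4.8 kHz, 7 kHz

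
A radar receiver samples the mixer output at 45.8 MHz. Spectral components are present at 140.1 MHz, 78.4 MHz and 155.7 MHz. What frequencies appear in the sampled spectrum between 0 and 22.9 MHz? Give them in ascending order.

2.7 MHz, 13.2 MHz, 18.3 MHz

fs/2 = 22.9 MHz.
140.1 MHz mod fs = 2.7 MHz.
2.7 MHz ≤ fs/2 = 22.9 MHz, appears at 2.7 MHz.
78.4 MHz mod fs = 32.6 MHz.
32.6 MHz > fs/2 = 22.9 MHz, folds to fs − 32.6 MHz = 13.2 MHz.
155.7 MHz mod fs = 18.3 MHz.
18.3 MHz ≤ fs/2 = 22.9 MHz, appears at 18.3 MHz.
Distinct values: {2.7 MHz, 13.2 MHz, 18.3 MHz}.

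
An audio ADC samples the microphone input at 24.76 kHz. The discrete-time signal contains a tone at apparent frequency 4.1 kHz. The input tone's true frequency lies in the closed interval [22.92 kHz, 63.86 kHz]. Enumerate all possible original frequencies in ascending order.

Frequencies that alias to 4.1 kHz are k·fs ± 4.1 kHz for integer k ≥ 0.
k=0: 4.1 kHz.
k=1: 20.66 kHz, 28.86 kHz.
k=2: 45.42 kHz, 53.62 kHz.
k=3: 70.18 kHz, 78.38 kHz.
Within [22.92 kHz, 63.86 kHz]: 28.86 kHz, 45.42 kHz, 53.62 kHz.

28.86 kHz, 45.42 kHz, 53.62 kHz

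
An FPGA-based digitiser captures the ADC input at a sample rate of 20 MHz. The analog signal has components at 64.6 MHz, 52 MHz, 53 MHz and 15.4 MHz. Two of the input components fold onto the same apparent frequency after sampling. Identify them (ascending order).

fs/2 = 10 MHz.
64.6 MHz mod fs = 4.6 MHz.
4.6 MHz ≤ fs/2 = 10 MHz, appears at 4.6 MHz.
52 MHz mod fs = 12 MHz.
12 MHz > fs/2 = 10 MHz, folds to fs − 12 MHz = 8 MHz.
53 MHz mod fs = 13 MHz.
13 MHz > fs/2 = 10 MHz, folds to fs − 13 MHz = 7 MHz.
15.4 MHz > fs/2 = 10 MHz, folds to fs − 15.4 MHz = 4.6 MHz.
15.4 MHz and 64.6 MHz both map to 4.6 MHz.

15.4 MHz, 64.6 MHz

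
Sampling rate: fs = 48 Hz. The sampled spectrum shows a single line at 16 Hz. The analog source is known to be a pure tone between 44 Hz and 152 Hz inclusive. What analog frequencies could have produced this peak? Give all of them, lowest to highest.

Frequencies that alias to 16 Hz are k·fs ± 16 Hz for integer k ≥ 0.
k=0: 16 Hz.
k=1: 32 Hz, 64 Hz.
k=2: 80 Hz, 112 Hz.
k=3: 128 Hz, 160 Hz.
k=4: 176 Hz, 208 Hz.
Within [44 Hz, 152 Hz]: 64 Hz, 80 Hz, 112 Hz, 128 Hz.

64 Hz, 80 Hz, 112 Hz, 128 Hz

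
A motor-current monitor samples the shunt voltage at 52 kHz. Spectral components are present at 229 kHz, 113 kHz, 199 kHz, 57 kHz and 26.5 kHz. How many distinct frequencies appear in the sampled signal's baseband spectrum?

fs/2 = 26 kHz.
229 kHz mod fs = 21 kHz.
21 kHz ≤ fs/2 = 26 kHz, appears at 21 kHz.
113 kHz mod fs = 9 kHz.
9 kHz ≤ fs/2 = 26 kHz, appears at 9 kHz.
199 kHz mod fs = 43 kHz.
43 kHz > fs/2 = 26 kHz, folds to fs − 43 kHz = 9 kHz.
57 kHz mod fs = 5 kHz.
5 kHz ≤ fs/2 = 26 kHz, appears at 5 kHz.
26.5 kHz > fs/2 = 26 kHz, folds to fs − 26.5 kHz = 25.5 kHz.
Distinct values: {5 kHz, 9 kHz, 21 kHz, 25.5 kHz} → 4.

4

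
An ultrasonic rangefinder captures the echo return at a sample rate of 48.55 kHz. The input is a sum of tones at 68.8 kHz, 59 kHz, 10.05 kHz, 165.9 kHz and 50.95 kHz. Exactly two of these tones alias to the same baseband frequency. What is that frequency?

20.25 kHz

fs/2 = 24.275 kHz.
68.8 kHz mod fs = 20.25 kHz.
20.25 kHz ≤ fs/2 = 24.275 kHz, appears at 20.25 kHz.
59 kHz mod fs = 10.45 kHz.
10.45 kHz ≤ fs/2 = 24.275 kHz, appears at 10.45 kHz.
10.05 kHz ≤ fs/2 = 24.275 kHz, passes unchanged.
165.9 kHz mod fs = 20.25 kHz.
20.25 kHz ≤ fs/2 = 24.275 kHz, appears at 20.25 kHz.
50.95 kHz mod fs = 2.4 kHz.
2.4 kHz ≤ fs/2 = 24.275 kHz, appears at 2.4 kHz.
68.8 kHz and 165.9 kHz both map to 20.25 kHz.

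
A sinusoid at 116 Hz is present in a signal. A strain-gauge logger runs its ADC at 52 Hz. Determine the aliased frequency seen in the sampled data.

116 Hz mod fs = 12 Hz.
12 Hz ≤ fs/2 = 26 Hz, appears at 12 Hz.

12 Hz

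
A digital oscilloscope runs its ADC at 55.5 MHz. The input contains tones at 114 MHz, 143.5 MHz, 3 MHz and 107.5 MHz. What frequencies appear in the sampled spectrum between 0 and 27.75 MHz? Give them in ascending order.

fs/2 = 27.75 MHz.
114 MHz mod fs = 3 MHz.
3 MHz ≤ fs/2 = 27.75 MHz, appears at 3 MHz.
143.5 MHz mod fs = 32.5 MHz.
32.5 MHz > fs/2 = 27.75 MHz, folds to fs − 32.5 MHz = 23 MHz.
3 MHz ≤ fs/2 = 27.75 MHz, passes unchanged.
107.5 MHz mod fs = 52 MHz.
52 MHz > fs/2 = 27.75 MHz, folds to fs − 52 MHz = 3.5 MHz.
Distinct values: {3 MHz, 3.5 MHz, 23 MHz}.

3 MHz, 3.5 MHz, 23 MHz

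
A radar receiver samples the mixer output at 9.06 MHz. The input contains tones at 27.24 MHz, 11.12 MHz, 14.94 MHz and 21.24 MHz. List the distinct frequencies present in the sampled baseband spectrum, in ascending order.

fs/2 = 4.53 MHz.
27.24 MHz mod fs = 0.06 MHz.
0.06 MHz ≤ fs/2 = 4.53 MHz, appears at 0.06 MHz.
11.12 MHz mod fs = 2.06 MHz.
2.06 MHz ≤ fs/2 = 4.53 MHz, appears at 2.06 MHz.
14.94 MHz mod fs = 5.88 MHz.
5.88 MHz > fs/2 = 4.53 MHz, folds to fs − 5.88 MHz = 3.18 MHz.
21.24 MHz mod fs = 3.12 MHz.
3.12 MHz ≤ fs/2 = 4.53 MHz, appears at 3.12 MHz.
Distinct values: {0.06 MHz, 2.06 MHz, 3.12 MHz, 3.18 MHz}.

0.06 MHz, 2.06 MHz, 3.12 MHz, 3.18 MHz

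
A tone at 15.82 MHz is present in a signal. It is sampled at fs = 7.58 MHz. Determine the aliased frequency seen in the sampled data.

15.82 MHz mod fs = 0.66 MHz.
0.66 MHz ≤ fs/2 = 3.79 MHz, appears at 0.66 MHz.

0.66 MHz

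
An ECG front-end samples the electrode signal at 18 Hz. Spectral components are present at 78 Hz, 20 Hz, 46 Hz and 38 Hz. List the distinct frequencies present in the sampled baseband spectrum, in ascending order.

2 Hz, 6 Hz, 8 Hz

fs/2 = 9 Hz.
78 Hz mod fs = 6 Hz.
6 Hz ≤ fs/2 = 9 Hz, appears at 6 Hz.
20 Hz mod fs = 2 Hz.
2 Hz ≤ fs/2 = 9 Hz, appears at 2 Hz.
46 Hz mod fs = 10 Hz.
10 Hz > fs/2 = 9 Hz, folds to fs − 10 Hz = 8 Hz.
38 Hz mod fs = 2 Hz.
2 Hz ≤ fs/2 = 9 Hz, appears at 2 Hz.
Distinct values: {2 Hz, 6 Hz, 8 Hz}.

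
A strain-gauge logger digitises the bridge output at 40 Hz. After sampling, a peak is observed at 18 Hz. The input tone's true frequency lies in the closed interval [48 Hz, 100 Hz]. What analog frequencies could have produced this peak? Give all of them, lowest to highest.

Frequencies that alias to 18 Hz are k·fs ± 18 Hz for integer k ≥ 0.
k=0: 18 Hz.
k=1: 22 Hz, 58 Hz.
k=2: 62 Hz, 98 Hz.
k=3: 102 Hz, 138 Hz.
Within [48 Hz, 100 Hz]: 58 Hz, 62 Hz, 98 Hz.

58 Hz, 62 Hz, 98 Hz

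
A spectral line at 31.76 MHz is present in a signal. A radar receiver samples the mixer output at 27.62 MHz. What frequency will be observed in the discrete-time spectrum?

4.14 MHz

31.76 MHz mod fs = 4.14 MHz.
4.14 MHz ≤ fs/2 = 13.81 MHz, appears at 4.14 MHz.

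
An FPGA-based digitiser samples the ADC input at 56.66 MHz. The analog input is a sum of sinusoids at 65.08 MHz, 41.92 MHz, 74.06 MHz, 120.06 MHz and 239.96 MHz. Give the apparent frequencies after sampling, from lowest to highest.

6.74 MHz, 8.42 MHz, 13.32 MHz, 14.74 MHz, 17.4 MHz

fs/2 = 28.33 MHz.
65.08 MHz mod fs = 8.42 MHz.
8.42 MHz ≤ fs/2 = 28.33 MHz, appears at 8.42 MHz.
41.92 MHz > fs/2 = 28.33 MHz, folds to fs − 41.92 MHz = 14.74 MHz.
74.06 MHz mod fs = 17.4 MHz.
17.4 MHz ≤ fs/2 = 28.33 MHz, appears at 17.4 MHz.
120.06 MHz mod fs = 6.74 MHz.
6.74 MHz ≤ fs/2 = 28.33 MHz, appears at 6.74 MHz.
239.96 MHz mod fs = 13.32 MHz.
13.32 MHz ≤ fs/2 = 28.33 MHz, appears at 13.32 MHz.
Distinct values: {6.74 MHz, 8.42 MHz, 13.32 MHz, 14.74 MHz, 17.4 MHz}.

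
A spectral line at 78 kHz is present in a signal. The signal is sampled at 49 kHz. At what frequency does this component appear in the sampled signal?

20 kHz

78 kHz mod fs = 29 kHz.
29 kHz > fs/2 = 24.5 kHz, folds to fs − 29 kHz = 20 kHz.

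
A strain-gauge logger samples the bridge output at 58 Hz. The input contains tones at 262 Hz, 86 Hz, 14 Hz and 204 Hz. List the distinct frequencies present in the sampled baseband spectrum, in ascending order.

fs/2 = 29 Hz.
262 Hz mod fs = 30 Hz.
30 Hz > fs/2 = 29 Hz, folds to fs − 30 Hz = 28 Hz.
86 Hz mod fs = 28 Hz.
28 Hz ≤ fs/2 = 29 Hz, appears at 28 Hz.
14 Hz ≤ fs/2 = 29 Hz, passes unchanged.
204 Hz mod fs = 30 Hz.
30 Hz > fs/2 = 29 Hz, folds to fs − 30 Hz = 28 Hz.
Distinct values: {14 Hz, 28 Hz}.

14 Hz, 28 Hz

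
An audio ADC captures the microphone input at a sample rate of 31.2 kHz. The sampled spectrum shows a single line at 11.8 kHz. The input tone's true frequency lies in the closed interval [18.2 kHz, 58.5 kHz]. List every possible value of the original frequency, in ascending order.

19.4 kHz, 43 kHz, 50.6 kHz

Frequencies that alias to 11.8 kHz are k·fs ± 11.8 kHz for integer k ≥ 0.
k=0: 11.8 kHz.
k=1: 19.4 kHz, 43 kHz.
k=2: 50.6 kHz, 74.2 kHz.
k=3: 81.8 kHz, 105.4 kHz.
Within [18.2 kHz, 58.5 kHz]: 19.4 kHz, 43 kHz, 50.6 kHz.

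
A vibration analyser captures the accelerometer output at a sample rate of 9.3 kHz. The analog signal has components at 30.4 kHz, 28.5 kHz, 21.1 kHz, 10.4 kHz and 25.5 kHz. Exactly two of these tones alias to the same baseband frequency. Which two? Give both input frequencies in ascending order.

fs/2 = 4.65 kHz.
30.4 kHz mod fs = 2.5 kHz.
2.5 kHz ≤ fs/2 = 4.65 kHz, appears at 2.5 kHz.
28.5 kHz mod fs = 0.6 kHz.
0.6 kHz ≤ fs/2 = 4.65 kHz, appears at 0.6 kHz.
21.1 kHz mod fs = 2.5 kHz.
2.5 kHz ≤ fs/2 = 4.65 kHz, appears at 2.5 kHz.
10.4 kHz mod fs = 1.1 kHz.
1.1 kHz ≤ fs/2 = 4.65 kHz, appears at 1.1 kHz.
25.5 kHz mod fs = 6.9 kHz.
6.9 kHz > fs/2 = 4.65 kHz, folds to fs − 6.9 kHz = 2.4 kHz.
21.1 kHz and 30.4 kHz both map to 2.5 kHz.

21.1 kHz, 30.4 kHz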